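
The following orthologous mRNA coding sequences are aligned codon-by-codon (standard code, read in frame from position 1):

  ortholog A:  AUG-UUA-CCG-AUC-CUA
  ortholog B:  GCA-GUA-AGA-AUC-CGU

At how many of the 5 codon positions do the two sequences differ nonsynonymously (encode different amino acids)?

4

Codon 1: AUG Met / GCA Ala — nonsynonymous.
Codon 2: UUA Leu / GUA Val — nonsynonymous.
Codon 3: CCG Pro / AGA Arg — nonsynonymous.
Codon 4: AUC Ile / AUC Ile — identical.
Codon 5: CUA Leu / CGU Arg — nonsynonymous.
Nonsynonymous differences: 4.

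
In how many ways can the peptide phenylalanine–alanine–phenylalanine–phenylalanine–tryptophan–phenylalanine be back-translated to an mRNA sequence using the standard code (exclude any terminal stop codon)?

64

Phe: 2 codons.
Ala: 4 codons.
Phe: 2 codons.
Phe: 2 codons.
Trp: 1 codon.
Phe: 2 codons.
2 × 4 × 2 × 2 × 1 × 2 = 64.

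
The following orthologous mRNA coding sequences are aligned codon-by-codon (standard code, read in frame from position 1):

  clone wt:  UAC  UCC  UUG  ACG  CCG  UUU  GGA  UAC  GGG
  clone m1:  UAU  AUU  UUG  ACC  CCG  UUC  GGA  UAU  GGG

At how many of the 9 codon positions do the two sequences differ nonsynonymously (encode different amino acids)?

Codon 1: UAC Tyr / UAU Tyr — synonymous.
Codon 2: UCC Ser / AUU Ile — nonsynonymous.
Codon 3: UUG Leu / UUG Leu — identical.
Codon 4: ACG Thr / ACC Thr — synonymous.
Codon 5: CCG Pro / CCG Pro — identical.
Codon 6: UUU Phe / UUC Phe — synonymous.
Codon 7: GGA Gly / GGA Gly — identical.
Codon 8: UAC Tyr / UAU Tyr — synonymous.
Codon 9: GGG Gly / GGG Gly — identical.
Nonsynonymous differences: 1.

1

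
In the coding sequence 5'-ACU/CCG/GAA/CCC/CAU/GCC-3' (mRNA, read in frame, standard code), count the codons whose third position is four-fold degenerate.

4

Codon 1 ACU (Thr): third position 4-fold.
Codon 2 CCG (Pro): third position 4-fold.
Codon 3 GAA (Glu): third position 2-fold.
Codon 4 CCC (Pro): third position 4-fold.
Codon 5 CAU (His): third position 2-fold.
Codon 6 GCC (Ala): third position 4-fold.
Four-fold degenerate third positions: 4.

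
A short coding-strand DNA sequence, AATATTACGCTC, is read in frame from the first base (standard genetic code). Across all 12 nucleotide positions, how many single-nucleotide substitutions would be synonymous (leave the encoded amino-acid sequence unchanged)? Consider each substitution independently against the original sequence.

Codon 1 (AAT, Asn): 1 synonymous substitution.
Codon 2 (ATT, Ile): 2 synonymous substitutions.
Codon 3 (ACG, Thr): 3 synonymous substitutions.
Codon 4 (CTC, Leu): 3 synonymous substitutions.
Total: 1 + 2 + 3 + 3 = 9.

9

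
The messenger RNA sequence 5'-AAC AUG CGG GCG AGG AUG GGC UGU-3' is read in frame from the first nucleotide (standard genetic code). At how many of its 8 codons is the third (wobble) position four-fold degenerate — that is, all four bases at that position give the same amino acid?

3

Codon 1 AAC (Asn): third position 2-fold.
Codon 2 AUG (Met): third position 1-fold.
Codon 3 CGG (Arg): third position 4-fold.
Codon 4 GCG (Ala): third position 4-fold.
Codon 5 AGG (Arg): third position 2-fold.
Codon 6 AUG (Met): third position 1-fold.
Codon 7 GGC (Gly): third position 4-fold.
Codon 8 UGU (Cys): third position 2-fold.
Four-fold degenerate third positions: 3.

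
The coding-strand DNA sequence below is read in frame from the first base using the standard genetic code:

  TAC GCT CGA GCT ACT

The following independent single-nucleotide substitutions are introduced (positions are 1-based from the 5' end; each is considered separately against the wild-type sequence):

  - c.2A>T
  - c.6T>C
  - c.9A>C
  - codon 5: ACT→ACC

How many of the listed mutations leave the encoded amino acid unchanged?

3

Codon 1: TAC (Tyr) → TTC (Phe) — missense.
Codon 2: GCT (Ala) → GCC (Ala) — synonymous.
Codon 3: CGA (Arg) → CGC (Arg) — synonymous.
Codon 5: ACT (Thr) → ACC (Thr) — synonymous.
Synonymous: 3 of 4.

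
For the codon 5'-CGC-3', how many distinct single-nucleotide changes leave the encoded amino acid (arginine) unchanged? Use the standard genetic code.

3

Position 1: none → 0 synonymous.
Position 2: none → 0 synonymous.
Position 3: CGU, CGA, CGG → 3 synonymous.
Total: 0 + 0 + 3 = 3.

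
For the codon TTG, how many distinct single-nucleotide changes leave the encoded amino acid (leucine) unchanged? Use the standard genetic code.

Position 1: CTG → 1 synonymous.
Position 2: none → 0 synonymous.
Position 3: TTA → 1 synonymous.
Total: 1 + 0 + 1 = 2.

2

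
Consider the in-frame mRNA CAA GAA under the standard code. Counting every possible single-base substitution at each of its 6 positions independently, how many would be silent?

2

Codon 1 (CAA, Gln): 1 synonymous substitution.
Codon 2 (GAA, Glu): 1 synonymous substitution.
Total: 1 + 1 = 2.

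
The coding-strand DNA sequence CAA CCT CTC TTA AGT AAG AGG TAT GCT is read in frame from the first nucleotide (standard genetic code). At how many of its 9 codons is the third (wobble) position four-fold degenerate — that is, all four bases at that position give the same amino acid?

3

Codon 1 CAA (Gln): third position 2-fold.
Codon 2 CCT (Pro): third position 4-fold.
Codon 3 CTC (Leu): third position 4-fold.
Codon 4 TTA (Leu): third position 2-fold.
Codon 5 AGT (Ser): third position 2-fold.
Codon 6 AAG (Lys): third position 2-fold.
Codon 7 AGG (Arg): third position 2-fold.
Codon 8 TAT (Tyr): third position 2-fold.
Codon 9 GCT (Ala): third position 4-fold.
Four-fold degenerate third positions: 3.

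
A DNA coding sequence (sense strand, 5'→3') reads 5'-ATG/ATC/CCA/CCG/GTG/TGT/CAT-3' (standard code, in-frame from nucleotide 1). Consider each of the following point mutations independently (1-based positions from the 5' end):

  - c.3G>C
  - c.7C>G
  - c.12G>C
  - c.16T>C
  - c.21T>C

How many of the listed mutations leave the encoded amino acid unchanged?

2

Codon 1: ATG (Met) → ATC (Ile) — missense.
Codon 3: CCA (Pro) → GCA (Ala) — missense.
Codon 4: CCG (Pro) → CCC (Pro) — synonymous.
Codon 6: TGT (Cys) → CGT (Arg) — missense.
Codon 7: CAT (His) → CAC (His) — synonymous.
Synonymous: 2 of 5.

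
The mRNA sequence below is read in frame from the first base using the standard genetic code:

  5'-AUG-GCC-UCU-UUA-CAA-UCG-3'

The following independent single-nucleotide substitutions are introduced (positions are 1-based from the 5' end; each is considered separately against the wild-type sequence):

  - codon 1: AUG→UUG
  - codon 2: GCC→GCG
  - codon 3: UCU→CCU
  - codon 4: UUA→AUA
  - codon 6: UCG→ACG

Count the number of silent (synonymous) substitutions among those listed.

Codon 1: AUG (Met) → UUG (Leu) — missense.
Codon 2: GCC (Ala) → GCG (Ala) — synonymous.
Codon 3: UCU (Ser) → CCU (Pro) — missense.
Codon 4: UUA (Leu) → AUA (Ile) — missense.
Codon 6: UCG (Ser) → ACG (Thr) — missense.
Synonymous: 1 of 5.

1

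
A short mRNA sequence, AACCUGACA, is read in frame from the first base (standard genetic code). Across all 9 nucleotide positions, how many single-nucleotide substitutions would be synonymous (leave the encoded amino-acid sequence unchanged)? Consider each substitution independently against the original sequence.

Codon 1 (AAC, Asn): 1 synonymous substitution.
Codon 2 (CUG, Leu): 4 synonymous substitutions.
Codon 3 (ACA, Thr): 3 synonymous substitutions.
Total: 1 + 4 + 3 = 8.

8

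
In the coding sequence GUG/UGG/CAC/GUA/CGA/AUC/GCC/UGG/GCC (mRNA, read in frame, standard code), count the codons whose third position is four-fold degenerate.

5

Codon 1 GUG (Val): third position 4-fold.
Codon 2 UGG (Trp): third position 1-fold.
Codon 3 CAC (His): third position 2-fold.
Codon 4 GUA (Val): third position 4-fold.
Codon 5 CGA (Arg): third position 4-fold.
Codon 6 AUC (Ile): third position 3-fold.
Codon 7 GCC (Ala): third position 4-fold.
Codon 8 UGG (Trp): third position 1-fold.
Codon 9 GCC (Ala): third position 4-fold.
Four-fold degenerate third positions: 5.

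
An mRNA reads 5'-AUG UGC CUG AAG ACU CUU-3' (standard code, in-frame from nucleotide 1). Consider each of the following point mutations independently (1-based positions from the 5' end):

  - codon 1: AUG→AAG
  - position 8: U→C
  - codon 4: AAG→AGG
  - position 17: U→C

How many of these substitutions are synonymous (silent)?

Codon 1: AUG (Met) → AAG (Lys) — missense.
Codon 3: CUG (Leu) → CCG (Pro) — missense.
Codon 4: AAG (Lys) → AGG (Arg) — missense.
Codon 6: CUU (Leu) → CCU (Pro) — missense.
Synonymous: 0 of 4.

0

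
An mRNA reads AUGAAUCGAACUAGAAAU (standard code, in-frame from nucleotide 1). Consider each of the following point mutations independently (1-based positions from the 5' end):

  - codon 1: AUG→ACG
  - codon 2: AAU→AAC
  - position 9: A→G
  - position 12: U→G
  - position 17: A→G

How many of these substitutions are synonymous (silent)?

Codon 1: AUG (Met) → ACG (Thr) — missense.
Codon 2: AAU (Asn) → AAC (Asn) — synonymous.
Codon 3: CGA (Arg) → CGG (Arg) — synonymous.
Codon 4: ACU (Thr) → ACG (Thr) — synonymous.
Codon 6: AAU (Asn) → AGU (Ser) — missense.
Synonymous: 3 of 5.

3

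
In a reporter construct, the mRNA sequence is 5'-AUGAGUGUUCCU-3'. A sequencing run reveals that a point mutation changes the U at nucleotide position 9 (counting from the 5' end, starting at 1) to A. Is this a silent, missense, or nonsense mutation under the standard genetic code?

Position 9 falls in codon 3: GUU → Val.
After the substitution the codon is GUA → Val.
Both encode Val, so the change is synonymous.

silent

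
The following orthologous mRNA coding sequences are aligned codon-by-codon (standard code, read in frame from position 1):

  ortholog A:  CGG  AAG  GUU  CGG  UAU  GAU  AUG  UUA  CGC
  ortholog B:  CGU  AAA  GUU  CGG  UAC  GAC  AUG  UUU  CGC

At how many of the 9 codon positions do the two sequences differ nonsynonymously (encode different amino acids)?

1

Codon 1: CGG Arg / CGU Arg — synonymous.
Codon 2: AAG Lys / AAA Lys — synonymous.
Codon 3: GUU Val / GUU Val — identical.
Codon 4: CGG Arg / CGG Arg — identical.
Codon 5: UAU Tyr / UAC Tyr — synonymous.
Codon 6: GAU Asp / GAC Asp — synonymous.
Codon 7: AUG Met / AUG Met — identical.
Codon 8: UUA Leu / UUU Phe — nonsynonymous.
Codon 9: CGC Arg / CGC Arg — identical.
Nonsynonymous differences: 1.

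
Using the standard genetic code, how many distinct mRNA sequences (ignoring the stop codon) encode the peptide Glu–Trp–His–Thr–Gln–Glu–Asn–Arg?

768

Glu: 2 codons.
Trp: 1 codon.
His: 2 codons.
Thr: 4 codons.
Gln: 2 codons.
Glu: 2 codons.
Asn: 2 codons.
Arg: 6 codons.
2 × 1 × 2 × 4 × 2 × 2 × 2 × 6 = 768.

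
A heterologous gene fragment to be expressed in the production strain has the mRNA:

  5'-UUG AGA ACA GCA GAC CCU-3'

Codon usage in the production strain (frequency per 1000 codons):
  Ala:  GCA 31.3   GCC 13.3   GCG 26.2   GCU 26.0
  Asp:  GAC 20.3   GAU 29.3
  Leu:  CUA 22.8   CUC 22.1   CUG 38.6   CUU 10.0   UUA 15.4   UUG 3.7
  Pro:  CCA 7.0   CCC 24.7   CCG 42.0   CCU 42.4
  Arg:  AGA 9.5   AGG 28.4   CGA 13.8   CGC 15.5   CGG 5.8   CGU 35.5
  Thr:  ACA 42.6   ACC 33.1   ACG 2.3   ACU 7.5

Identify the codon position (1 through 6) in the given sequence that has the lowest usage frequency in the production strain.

Codon 1 UUG (Leu): 3.7 per 1000.
Codon 2 AGA (Arg): 9.5 per 1000.
Codon 3 ACA (Thr): 42.6 per 1000.
Codon 4 GCA (Ala): 31.3 per 1000.
Codon 5 GAC (Asp): 20.3 per 1000.
Codon 6 CCU (Pro): 42.4 per 1000.
Lowest frequency is 3.7 at codon 1.

1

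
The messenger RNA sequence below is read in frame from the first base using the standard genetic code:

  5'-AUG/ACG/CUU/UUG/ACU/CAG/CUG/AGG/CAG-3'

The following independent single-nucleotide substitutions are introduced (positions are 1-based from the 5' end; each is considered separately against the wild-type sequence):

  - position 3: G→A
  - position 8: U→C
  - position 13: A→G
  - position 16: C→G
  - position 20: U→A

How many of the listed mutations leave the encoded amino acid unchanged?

0

Codon 1: AUG (Met) → AUA (Ile) — missense.
Codon 3: CUU (Leu) → CCU (Pro) — missense.
Codon 5: ACU (Thr) → GCU (Ala) — missense.
Codon 6: CAG (Gln) → GAG (Glu) — missense.
Codon 7: CUG (Leu) → CAG (Gln) — missense.
Synonymous: 0 of 5.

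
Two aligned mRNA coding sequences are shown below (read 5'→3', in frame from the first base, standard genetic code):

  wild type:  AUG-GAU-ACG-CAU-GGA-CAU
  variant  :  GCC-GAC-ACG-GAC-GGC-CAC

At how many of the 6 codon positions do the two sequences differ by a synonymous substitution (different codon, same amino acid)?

3

Codon 1: AUG Met / GCC Ala — nonsynonymous.
Codon 2: GAU Asp / GAC Asp — synonymous.
Codon 3: ACG Thr / ACG Thr — identical.
Codon 4: CAU His / GAC Asp — nonsynonymous.
Codon 5: GGA Gly / GGC Gly — synonymous.
Codon 6: CAU His / CAC His — synonymous.
Synonymous differences: 3.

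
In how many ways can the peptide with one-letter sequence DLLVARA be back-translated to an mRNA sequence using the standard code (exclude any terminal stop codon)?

27648

Asp: 2 codons.
Leu: 6 codons.
Leu: 6 codons.
Val: 4 codons.
Ala: 4 codons.
Arg: 6 codons.
Ala: 4 codons.
2 × 6 × 6 × 4 × 4 × 6 × 4 = 27648.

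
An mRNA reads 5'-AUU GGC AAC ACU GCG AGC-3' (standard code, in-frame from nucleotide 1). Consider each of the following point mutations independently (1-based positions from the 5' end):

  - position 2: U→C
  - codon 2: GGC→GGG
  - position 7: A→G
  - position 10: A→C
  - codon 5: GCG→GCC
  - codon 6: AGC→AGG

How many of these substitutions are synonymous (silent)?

2

Codon 1: AUU (Ile) → ACU (Thr) — missense.
Codon 2: GGC (Gly) → GGG (Gly) — synonymous.
Codon 3: AAC (Asn) → GAC (Asp) — missense.
Codon 4: ACU (Thr) → CCU (Pro) — missense.
Codon 5: GCG (Ala) → GCC (Ala) — synonymous.
Codon 6: AGC (Ser) → AGG (Arg) — missense.
Synonymous: 2 of 6.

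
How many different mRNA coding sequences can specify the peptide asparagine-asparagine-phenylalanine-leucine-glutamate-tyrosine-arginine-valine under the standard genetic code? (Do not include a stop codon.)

4608

Asn: 2 codons.
Asn: 2 codons.
Phe: 2 codons.
Leu: 6 codons.
Glu: 2 codons.
Tyr: 2 codons.
Arg: 6 codons.
Val: 4 codons.
2 × 2 × 2 × 6 × 2 × 2 × 6 × 4 = 4608.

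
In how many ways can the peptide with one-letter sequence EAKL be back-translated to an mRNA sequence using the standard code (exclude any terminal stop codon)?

Glu: 2 codons.
Ala: 4 codons.
Lys: 2 codons.
Leu: 6 codons.
2 × 4 × 2 × 6 = 96.

96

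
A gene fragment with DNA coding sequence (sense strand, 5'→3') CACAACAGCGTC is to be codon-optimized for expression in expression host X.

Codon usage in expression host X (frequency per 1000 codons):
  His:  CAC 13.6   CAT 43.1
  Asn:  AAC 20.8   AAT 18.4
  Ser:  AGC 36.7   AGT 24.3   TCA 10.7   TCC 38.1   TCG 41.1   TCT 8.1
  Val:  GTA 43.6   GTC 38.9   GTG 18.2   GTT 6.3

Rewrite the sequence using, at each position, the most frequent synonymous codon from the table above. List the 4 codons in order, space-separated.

CAT AAC TCG GTA

Codon 1 (His): best is CAT at 43.1.
Codon 2 (Asn): best is AAC at 20.8.
Codon 3 (Ser): best is TCG at 41.1.
Codon 4 (Val): best is GTA at 43.6.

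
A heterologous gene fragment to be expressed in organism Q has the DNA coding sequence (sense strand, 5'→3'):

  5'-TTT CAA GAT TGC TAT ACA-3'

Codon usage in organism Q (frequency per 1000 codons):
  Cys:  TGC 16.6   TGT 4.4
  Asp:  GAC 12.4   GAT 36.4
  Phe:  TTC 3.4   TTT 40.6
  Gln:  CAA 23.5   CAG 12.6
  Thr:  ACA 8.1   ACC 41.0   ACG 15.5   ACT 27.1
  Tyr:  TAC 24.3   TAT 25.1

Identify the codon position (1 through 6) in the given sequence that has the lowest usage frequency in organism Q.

Codon 1 TTT (Phe): 40.6 per 1000.
Codon 2 CAA (Gln): 23.5 per 1000.
Codon 3 GAT (Asp): 36.4 per 1000.
Codon 4 TGC (Cys): 16.6 per 1000.
Codon 5 TAT (Tyr): 25.1 per 1000.
Codon 6 ACA (Thr): 8.1 per 1000.
Lowest frequency is 8.1 at codon 6.

6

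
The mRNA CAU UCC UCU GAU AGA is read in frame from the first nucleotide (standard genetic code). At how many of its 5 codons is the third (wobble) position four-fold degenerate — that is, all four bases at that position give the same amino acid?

2

Codon 1 CAU (His): third position 2-fold.
Codon 2 UCC (Ser): third position 4-fold.
Codon 3 UCU (Ser): third position 4-fold.
Codon 4 GAU (Asp): third position 2-fold.
Codon 5 AGA (Arg): third position 2-fold.
Four-fold degenerate third positions: 2.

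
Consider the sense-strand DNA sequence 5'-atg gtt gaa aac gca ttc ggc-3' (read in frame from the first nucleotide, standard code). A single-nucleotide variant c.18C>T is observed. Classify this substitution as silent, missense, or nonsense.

silent

Position 18 falls in codon 6: TTC → Phe.
After the substitution the codon is TTT → Phe.
Both encode Phe, so the change is synonymous.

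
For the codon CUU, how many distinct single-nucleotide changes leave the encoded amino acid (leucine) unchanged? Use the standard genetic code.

Position 1: none → 0 synonymous.
Position 2: none → 0 synonymous.
Position 3: CUC, CUA, CUG → 3 synonymous.
Total: 0 + 0 + 3 = 3.

3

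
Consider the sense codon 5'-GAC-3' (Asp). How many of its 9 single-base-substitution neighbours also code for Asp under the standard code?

Position 1: none → 0 synonymous.
Position 2: none → 0 synonymous.
Position 3: GAU → 1 synonymous.
Total: 0 + 0 + 1 = 1.

1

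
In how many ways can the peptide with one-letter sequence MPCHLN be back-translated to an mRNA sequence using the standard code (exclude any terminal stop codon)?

192

Met: 1 codon.
Pro: 4 codons.
Cys: 2 codons.
His: 2 codons.
Leu: 6 codons.
Asn: 2 codons.
1 × 4 × 2 × 2 × 6 × 2 = 192.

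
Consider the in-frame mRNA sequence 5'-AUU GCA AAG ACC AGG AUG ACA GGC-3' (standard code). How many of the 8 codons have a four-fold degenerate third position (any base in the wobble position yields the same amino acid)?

4

Codon 1 AUU (Ile): third position 3-fold.
Codon 2 GCA (Ala): third position 4-fold.
Codon 3 AAG (Lys): third position 2-fold.
Codon 4 ACC (Thr): third position 4-fold.
Codon 5 AGG (Arg): third position 2-fold.
Codon 6 AUG (Met): third position 1-fold.
Codon 7 ACA (Thr): third position 4-fold.
Codon 8 GGC (Gly): third position 4-fold.
Four-fold degenerate third positions: 4.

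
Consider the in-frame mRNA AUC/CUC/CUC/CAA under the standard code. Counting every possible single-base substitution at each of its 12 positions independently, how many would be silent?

Codon 1 (AUC, Ile): 2 synonymous substitutions.
Codon 2 (CUC, Leu): 3 synonymous substitutions.
Codon 3 (CUC, Leu): 3 synonymous substitutions.
Codon 4 (CAA, Gln): 1 synonymous substitution.
Total: 2 + 3 + 3 + 1 = 9.

9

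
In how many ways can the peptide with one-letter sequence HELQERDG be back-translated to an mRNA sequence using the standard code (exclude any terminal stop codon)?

His: 2 codons.
Glu: 2 codons.
Leu: 6 codons.
Gln: 2 codons.
Glu: 2 codons.
Arg: 6 codons.
Asp: 2 codons.
Gly: 4 codons.
2 × 2 × 6 × 2 × 2 × 6 × 2 × 4 = 4608.

4608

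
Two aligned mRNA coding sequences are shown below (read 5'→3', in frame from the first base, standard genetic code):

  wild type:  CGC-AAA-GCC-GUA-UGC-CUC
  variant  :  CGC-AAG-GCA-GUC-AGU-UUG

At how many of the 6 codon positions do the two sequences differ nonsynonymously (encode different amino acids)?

1

Codon 1: CGC Arg / CGC Arg — identical.
Codon 2: AAA Lys / AAG Lys — synonymous.
Codon 3: GCC Ala / GCA Ala — synonymous.
Codon 4: GUA Val / GUC Val — synonymous.
Codon 5: UGC Cys / AGU Ser — nonsynonymous.
Codon 6: CUC Leu / UUG Leu — synonymous.
Nonsynonymous differences: 1.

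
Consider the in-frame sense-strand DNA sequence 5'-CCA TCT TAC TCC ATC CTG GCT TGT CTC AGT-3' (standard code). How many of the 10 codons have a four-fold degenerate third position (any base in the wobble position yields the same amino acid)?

Codon 1 CCA (Pro): third position 4-fold.
Codon 2 TCT (Ser): third position 4-fold.
Codon 3 TAC (Tyr): third position 2-fold.
Codon 4 TCC (Ser): third position 4-fold.
Codon 5 ATC (Ile): third position 3-fold.
Codon 6 CTG (Leu): third position 4-fold.
Codon 7 GCT (Ala): third position 4-fold.
Codon 8 TGT (Cys): third position 2-fold.
Codon 9 CTC (Leu): third position 4-fold.
Codon 10 AGT (Ser): third position 2-fold.
Four-fold degenerate third positions: 6.

6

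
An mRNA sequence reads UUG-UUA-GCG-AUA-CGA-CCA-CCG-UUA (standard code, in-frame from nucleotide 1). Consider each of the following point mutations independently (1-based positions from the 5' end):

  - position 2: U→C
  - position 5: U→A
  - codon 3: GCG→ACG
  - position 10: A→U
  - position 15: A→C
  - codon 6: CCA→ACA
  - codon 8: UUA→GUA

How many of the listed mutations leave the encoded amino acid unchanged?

Codon 1: UUG (Leu) → UCG (Ser) — missense.
Codon 2: UUA (Leu) → UAA (Stop) — nonsense.
Codon 3: GCG (Ala) → ACG (Thr) — missense.
Codon 4: AUA (Ile) → UUA (Leu) — missense.
Codon 5: CGA (Arg) → CGC (Arg) — synonymous.
Codon 6: CCA (Pro) → ACA (Thr) — missense.
Codon 8: UUA (Leu) → GUA (Val) — missense.
Synonymous: 1 of 7.

1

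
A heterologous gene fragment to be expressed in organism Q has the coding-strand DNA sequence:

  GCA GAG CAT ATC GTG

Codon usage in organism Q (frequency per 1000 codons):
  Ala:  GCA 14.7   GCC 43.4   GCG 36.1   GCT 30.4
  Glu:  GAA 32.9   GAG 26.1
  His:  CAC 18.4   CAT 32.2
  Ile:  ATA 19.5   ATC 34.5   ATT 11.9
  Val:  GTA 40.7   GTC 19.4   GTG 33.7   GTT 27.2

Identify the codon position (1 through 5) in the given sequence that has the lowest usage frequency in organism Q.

1

Codon 1 GCA (Ala): 14.7 per 1000.
Codon 2 GAG (Glu): 26.1 per 1000.
Codon 3 CAT (His): 32.2 per 1000.
Codon 4 ATC (Ile): 34.5 per 1000.
Codon 5 GTG (Val): 33.7 per 1000.
Lowest frequency is 14.7 at codon 1.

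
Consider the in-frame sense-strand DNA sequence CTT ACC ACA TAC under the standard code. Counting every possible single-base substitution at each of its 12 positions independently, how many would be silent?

Codon 1 (CTT, Leu): 3 synonymous substitutions.
Codon 2 (ACC, Thr): 3 synonymous substitutions.
Codon 3 (ACA, Thr): 3 synonymous substitutions.
Codon 4 (TAC, Tyr): 1 synonymous substitution.
Total: 3 + 3 + 3 + 1 = 10.

10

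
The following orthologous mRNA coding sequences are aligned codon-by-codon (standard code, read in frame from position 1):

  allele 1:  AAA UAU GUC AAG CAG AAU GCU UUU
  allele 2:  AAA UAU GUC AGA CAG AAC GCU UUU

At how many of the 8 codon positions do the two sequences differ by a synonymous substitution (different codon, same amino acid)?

Codon 1: AAA Lys / AAA Lys — identical.
Codon 2: UAU Tyr / UAU Tyr — identical.
Codon 3: GUC Val / GUC Val — identical.
Codon 4: AAG Lys / AGA Arg — nonsynonymous.
Codon 5: CAG Gln / CAG Gln — identical.
Codon 6: AAU Asn / AAC Asn — synonymous.
Codon 7: GCU Ala / GCU Ala — identical.
Codon 8: UUU Phe / UUU Phe — identical.
Synonymous differences: 1.

1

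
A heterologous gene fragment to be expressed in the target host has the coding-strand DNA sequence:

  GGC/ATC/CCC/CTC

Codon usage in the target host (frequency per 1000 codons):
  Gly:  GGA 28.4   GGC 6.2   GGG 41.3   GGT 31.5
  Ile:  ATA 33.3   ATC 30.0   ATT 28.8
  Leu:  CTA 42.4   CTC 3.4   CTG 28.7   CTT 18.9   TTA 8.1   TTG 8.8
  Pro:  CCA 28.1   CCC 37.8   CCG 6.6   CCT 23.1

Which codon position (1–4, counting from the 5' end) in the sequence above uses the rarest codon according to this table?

Codon 1 GGC (Gly): 6.2 per 1000.
Codon 2 ATC (Ile): 30.0 per 1000.
Codon 3 CCC (Pro): 37.8 per 1000.
Codon 4 CTC (Leu): 3.4 per 1000.
Lowest frequency is 3.4 at codon 4.

4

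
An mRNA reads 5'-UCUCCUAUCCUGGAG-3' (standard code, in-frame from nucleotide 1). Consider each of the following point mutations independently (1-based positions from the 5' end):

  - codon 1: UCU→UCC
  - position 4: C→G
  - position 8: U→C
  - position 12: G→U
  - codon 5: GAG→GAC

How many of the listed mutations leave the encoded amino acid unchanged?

2

Codon 1: UCU (Ser) → UCC (Ser) — synonymous.
Codon 2: CCU (Pro) → GCU (Ala) — missense.
Codon 3: AUC (Ile) → ACC (Thr) — missense.
Codon 4: CUG (Leu) → CUU (Leu) — synonymous.
Codon 5: GAG (Glu) → GAC (Asp) — missense.
Synonymous: 2 of 5.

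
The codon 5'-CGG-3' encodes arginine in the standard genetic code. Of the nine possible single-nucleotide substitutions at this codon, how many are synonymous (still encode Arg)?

4

Position 1: AGG → 1 synonymous.
Position 2: none → 0 synonymous.
Position 3: CGU, CGC, CGA → 3 synonymous.
Total: 1 + 0 + 3 = 4.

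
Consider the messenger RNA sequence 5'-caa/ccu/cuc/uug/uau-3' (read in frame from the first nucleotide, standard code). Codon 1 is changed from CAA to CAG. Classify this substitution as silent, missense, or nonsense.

Position 3 falls in codon 1: CAA → Gln.
After the substitution the codon is CAG → Gln.
Both encode Gln, so the change is synonymous.

silent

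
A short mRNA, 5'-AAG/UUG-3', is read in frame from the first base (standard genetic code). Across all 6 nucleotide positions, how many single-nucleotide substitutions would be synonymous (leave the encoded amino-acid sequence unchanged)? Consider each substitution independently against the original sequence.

Codon 1 (AAG, Lys): 1 synonymous substitution.
Codon 2 (UUG, Leu): 2 synonymous substitutions.
Total: 1 + 2 = 3.

3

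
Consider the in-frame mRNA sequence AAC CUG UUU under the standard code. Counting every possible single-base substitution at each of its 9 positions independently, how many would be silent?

6

Codon 1 (AAC, Asn): 1 synonymous substitution.
Codon 2 (CUG, Leu): 4 synonymous substitutions.
Codon 3 (UUU, Phe): 1 synonymous substitution.
Total: 1 + 4 + 1 = 6.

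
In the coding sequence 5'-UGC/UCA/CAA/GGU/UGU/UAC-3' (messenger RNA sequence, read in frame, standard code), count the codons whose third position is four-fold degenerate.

Codon 1 UGC (Cys): third position 2-fold.
Codon 2 UCA (Ser): third position 4-fold.
Codon 3 CAA (Gln): third position 2-fold.
Codon 4 GGU (Gly): third position 4-fold.
Codon 5 UGU (Cys): third position 2-fold.
Codon 6 UAC (Tyr): third position 2-fold.
Four-fold degenerate third positions: 2.

2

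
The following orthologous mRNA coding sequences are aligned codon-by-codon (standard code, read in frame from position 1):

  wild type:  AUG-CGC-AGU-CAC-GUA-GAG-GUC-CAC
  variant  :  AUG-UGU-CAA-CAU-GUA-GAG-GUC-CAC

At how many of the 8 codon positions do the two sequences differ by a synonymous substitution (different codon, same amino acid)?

Codon 1: AUG Met / AUG Met — identical.
Codon 2: CGC Arg / UGU Cys — nonsynonymous.
Codon 3: AGU Ser / CAA Gln — nonsynonymous.
Codon 4: CAC His / CAU His — synonymous.
Codon 5: GUA Val / GUA Val — identical.
Codon 6: GAG Glu / GAG Glu — identical.
Codon 7: GUC Val / GUC Val — identical.
Codon 8: CAC His / CAC His — identical.
Synonymous differences: 1.

1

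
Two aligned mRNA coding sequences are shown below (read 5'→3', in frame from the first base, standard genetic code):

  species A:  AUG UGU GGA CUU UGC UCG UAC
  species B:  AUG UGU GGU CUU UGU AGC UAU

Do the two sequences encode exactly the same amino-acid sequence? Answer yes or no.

yes

Codon 1: AUG Met / AUG Met — identical.
Codon 2: UGU Cys / UGU Cys — identical.
Codon 3: GGA Gly / GGU Gly — synonymous.
Codon 4: CUU Leu / CUU Leu — identical.
Codon 5: UGC Cys / UGU Cys — synonymous.
Codon 6: UCG Ser / AGC Ser — synonymous.
Codon 7: UAC Tyr / UAU Tyr — synonymous.
Nonsynonymous differences: 0 → same protein.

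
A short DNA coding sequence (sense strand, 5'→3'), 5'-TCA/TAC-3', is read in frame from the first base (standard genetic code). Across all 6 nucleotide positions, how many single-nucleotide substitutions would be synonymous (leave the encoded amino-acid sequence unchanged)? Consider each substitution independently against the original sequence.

Codon 1 (TCA, Ser): 3 synonymous substitutions.
Codon 2 (TAC, Tyr): 1 synonymous substitution.
Total: 3 + 1 = 4.

4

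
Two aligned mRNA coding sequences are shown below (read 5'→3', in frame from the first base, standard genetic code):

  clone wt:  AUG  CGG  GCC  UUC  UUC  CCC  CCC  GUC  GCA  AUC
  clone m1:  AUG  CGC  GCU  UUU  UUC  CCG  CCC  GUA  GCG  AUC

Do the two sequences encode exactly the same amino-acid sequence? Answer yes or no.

Codon 1: AUG Met / AUG Met — identical.
Codon 2: CGG Arg / CGC Arg — synonymous.
Codon 3: GCC Ala / GCU Ala — synonymous.
Codon 4: UUC Phe / UUU Phe — synonymous.
Codon 5: UUC Phe / UUC Phe — identical.
Codon 6: CCC Pro / CCG Pro — synonymous.
Codon 7: CCC Pro / CCC Pro — identical.
Codon 8: GUC Val / GUA Val — synonymous.
Codon 9: GCA Ala / GCG Ala — synonymous.
Codon 10: AUC Ile / AUC Ile — identical.
Nonsynonymous differences: 0 → same protein.

yes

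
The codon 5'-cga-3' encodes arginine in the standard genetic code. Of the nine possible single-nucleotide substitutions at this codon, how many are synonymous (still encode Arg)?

Position 1: AGA → 1 synonymous.
Position 2: none → 0 synonymous.
Position 3: CGU, CGC, CGG → 3 synonymous.
Total: 1 + 0 + 3 = 4.

4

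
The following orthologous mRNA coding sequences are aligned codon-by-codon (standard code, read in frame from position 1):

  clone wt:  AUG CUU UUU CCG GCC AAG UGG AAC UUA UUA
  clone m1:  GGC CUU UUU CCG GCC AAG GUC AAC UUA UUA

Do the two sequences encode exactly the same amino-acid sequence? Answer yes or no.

Codon 1: AUG Met / GGC Gly — nonsynonymous.
Codon 2: CUU Leu / CUU Leu — identical.
Codon 3: UUU Phe / UUU Phe — identical.
Codon 4: CCG Pro / CCG Pro — identical.
Codon 5: GCC Ala / GCC Ala — identical.
Codon 6: AAG Lys / AAG Lys — identical.
Codon 7: UGG Trp / GUC Val — nonsynonymous.
Codon 8: AAC Asn / AAC Asn — identical.
Codon 9: UUA Leu / UUA Leu — identical.
Codon 10: UUA Leu / UUA Leu — identical.
Nonsynonymous differences: 2 → different protein.

no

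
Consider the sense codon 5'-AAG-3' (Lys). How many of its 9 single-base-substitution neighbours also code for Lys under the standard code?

1

Position 1: none → 0 synonymous.
Position 2: none → 0 synonymous.
Position 3: AAA → 1 synonymous.
Total: 0 + 0 + 1 = 1.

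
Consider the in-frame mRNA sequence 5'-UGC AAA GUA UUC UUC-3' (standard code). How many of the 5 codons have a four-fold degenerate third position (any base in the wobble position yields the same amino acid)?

1

Codon 1 UGC (Cys): third position 2-fold.
Codon 2 AAA (Lys): third position 2-fold.
Codon 3 GUA (Val): third position 4-fold.
Codon 4 UUC (Phe): third position 2-fold.
Codon 5 UUC (Phe): third position 2-fold.
Four-fold degenerate third positions: 1.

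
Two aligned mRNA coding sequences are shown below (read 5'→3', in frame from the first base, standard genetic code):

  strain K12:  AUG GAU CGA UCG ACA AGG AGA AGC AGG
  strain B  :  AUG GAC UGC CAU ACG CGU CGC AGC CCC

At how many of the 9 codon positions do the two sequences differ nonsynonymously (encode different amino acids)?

Codon 1: AUG Met / AUG Met — identical.
Codon 2: GAU Asp / GAC Asp — synonymous.
Codon 3: CGA Arg / UGC Cys — nonsynonymous.
Codon 4: UCG Ser / CAU His — nonsynonymous.
Codon 5: ACA Thr / ACG Thr — synonymous.
Codon 6: AGG Arg / CGU Arg — synonymous.
Codon 7: AGA Arg / CGC Arg — synonymous.
Codon 8: AGC Ser / AGC Ser — identical.
Codon 9: AGG Arg / CCC Pro — nonsynonymous.
Nonsynonymous differences: 3.

3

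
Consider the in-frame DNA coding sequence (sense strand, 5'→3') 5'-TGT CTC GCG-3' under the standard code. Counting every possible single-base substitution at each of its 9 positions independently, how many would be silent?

7

Codon 1 (TGT, Cys): 1 synonymous substitution.
Codon 2 (CTC, Leu): 3 synonymous substitutions.
Codon 3 (GCG, Ala): 3 synonymous substitutions.
Total: 1 + 3 + 3 = 7.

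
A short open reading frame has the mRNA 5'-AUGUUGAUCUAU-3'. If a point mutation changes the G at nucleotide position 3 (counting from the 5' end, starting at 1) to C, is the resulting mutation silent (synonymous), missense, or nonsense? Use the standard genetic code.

Position 3 falls in codon 1: AUG → Met.
After the substitution the codon is AUC → Ile.
Met ≠ Ile, so this is a missense mutation.

missense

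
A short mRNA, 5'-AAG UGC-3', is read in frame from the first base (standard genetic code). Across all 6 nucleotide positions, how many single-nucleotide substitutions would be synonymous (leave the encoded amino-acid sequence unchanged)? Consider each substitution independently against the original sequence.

Codon 1 (AAG, Lys): 1 synonymous substitution.
Codon 2 (UGC, Cys): 1 synonymous substitution.
Total: 1 + 1 = 2.

2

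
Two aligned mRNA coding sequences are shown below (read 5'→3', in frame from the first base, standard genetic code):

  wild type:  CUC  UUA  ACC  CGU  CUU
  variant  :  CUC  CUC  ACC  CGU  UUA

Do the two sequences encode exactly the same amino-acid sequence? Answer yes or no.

Codon 1: CUC Leu / CUC Leu — identical.
Codon 2: UUA Leu / CUC Leu — synonymous.
Codon 3: ACC Thr / ACC Thr — identical.
Codon 4: CGU Arg / CGU Arg — identical.
Codon 5: CUU Leu / UUA Leu — synonymous.
Nonsynonymous differences: 0 → same protein.

yes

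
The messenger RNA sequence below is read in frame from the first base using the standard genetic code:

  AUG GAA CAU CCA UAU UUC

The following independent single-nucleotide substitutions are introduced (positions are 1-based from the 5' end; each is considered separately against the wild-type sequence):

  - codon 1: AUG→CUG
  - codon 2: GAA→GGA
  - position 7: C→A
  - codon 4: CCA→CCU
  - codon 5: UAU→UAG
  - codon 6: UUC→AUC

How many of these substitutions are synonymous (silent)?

1

Codon 1: AUG (Met) → CUG (Leu) — missense.
Codon 2: GAA (Glu) → GGA (Gly) — missense.
Codon 3: CAU (His) → AAU (Asn) — missense.
Codon 4: CCA (Pro) → CCU (Pro) — synonymous.
Codon 5: UAU (Tyr) → UAG (Stop) — nonsense.
Codon 6: UUC (Phe) → AUC (Ile) — missense.
Synonymous: 1 of 6.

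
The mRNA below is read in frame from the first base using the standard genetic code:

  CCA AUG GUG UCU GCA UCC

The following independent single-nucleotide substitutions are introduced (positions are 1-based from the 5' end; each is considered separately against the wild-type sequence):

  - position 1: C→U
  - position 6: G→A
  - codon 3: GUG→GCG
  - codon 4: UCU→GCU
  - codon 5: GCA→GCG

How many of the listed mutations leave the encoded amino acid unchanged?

1

Codon 1: CCA (Pro) → UCA (Ser) — missense.
Codon 2: AUG (Met) → AUA (Ile) — missense.
Codon 3: GUG (Val) → GCG (Ala) — missense.
Codon 4: UCU (Ser) → GCU (Ala) — missense.
Codon 5: GCA (Ala) → GCG (Ala) — synonymous.
Synonymous: 1 of 5.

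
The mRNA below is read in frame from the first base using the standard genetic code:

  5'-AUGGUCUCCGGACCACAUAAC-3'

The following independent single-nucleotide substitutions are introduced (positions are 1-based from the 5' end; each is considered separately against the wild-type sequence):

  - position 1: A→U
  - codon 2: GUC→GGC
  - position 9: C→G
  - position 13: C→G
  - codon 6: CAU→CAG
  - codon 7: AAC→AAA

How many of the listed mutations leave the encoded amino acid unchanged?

Codon 1: AUG (Met) → UUG (Leu) — missense.
Codon 2: GUC (Val) → GGC (Gly) — missense.
Codon 3: UCC (Ser) → UCG (Ser) — synonymous.
Codon 5: CCA (Pro) → GCA (Ala) — missense.
Codon 6: CAU (His) → CAG (Gln) — missense.
Codon 7: AAC (Asn) → AAA (Lys) — missense.
Synonymous: 1 of 6.

1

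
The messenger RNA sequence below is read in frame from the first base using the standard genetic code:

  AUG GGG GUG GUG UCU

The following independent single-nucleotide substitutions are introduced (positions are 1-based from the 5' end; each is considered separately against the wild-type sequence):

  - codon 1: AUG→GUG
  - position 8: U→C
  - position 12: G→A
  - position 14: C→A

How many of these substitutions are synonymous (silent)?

Codon 1: AUG (Met) → GUG (Val) — missense.
Codon 3: GUG (Val) → GCG (Ala) — missense.
Codon 4: GUG (Val) → GUA (Val) — synonymous.
Codon 5: UCU (Ser) → UAU (Tyr) — missense.
Synonymous: 1 of 4.

1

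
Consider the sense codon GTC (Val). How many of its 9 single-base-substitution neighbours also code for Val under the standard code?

Position 1: none → 0 synonymous.
Position 2: none → 0 synonymous.
Position 3: GTT, GTA, GTG → 3 synonymous.
Total: 0 + 0 + 3 = 3.

3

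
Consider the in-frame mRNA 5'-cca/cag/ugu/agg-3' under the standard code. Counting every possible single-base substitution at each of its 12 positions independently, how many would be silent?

7

Codon 1 (CCA, Pro): 3 synonymous substitutions.
Codon 2 (CAG, Gln): 1 synonymous substitution.
Codon 3 (UGU, Cys): 1 synonymous substitution.
Codon 4 (AGG, Arg): 2 synonymous substitutions.
Total: 3 + 1 + 1 + 2 = 7.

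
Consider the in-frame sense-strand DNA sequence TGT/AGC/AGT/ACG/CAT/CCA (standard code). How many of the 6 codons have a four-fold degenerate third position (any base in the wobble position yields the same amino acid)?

2

Codon 1 TGT (Cys): third position 2-fold.
Codon 2 AGC (Ser): third position 2-fold.
Codon 3 AGT (Ser): third position 2-fold.
Codon 4 ACG (Thr): third position 4-fold.
Codon 5 CAT (His): third position 2-fold.
Codon 6 CCA (Pro): third position 4-fold.
Four-fold degenerate third positions: 2.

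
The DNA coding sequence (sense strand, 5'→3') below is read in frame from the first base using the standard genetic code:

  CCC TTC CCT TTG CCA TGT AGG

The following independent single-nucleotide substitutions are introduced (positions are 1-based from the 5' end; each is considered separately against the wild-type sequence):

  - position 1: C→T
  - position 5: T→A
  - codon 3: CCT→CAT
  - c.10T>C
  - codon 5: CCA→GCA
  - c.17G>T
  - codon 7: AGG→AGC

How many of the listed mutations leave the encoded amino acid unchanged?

Codon 1: CCC (Pro) → TCC (Ser) — missense.
Codon 2: TTC (Phe) → TAC (Tyr) — missense.
Codon 3: CCT (Pro) → CAT (His) — missense.
Codon 4: TTG (Leu) → CTG (Leu) — synonymous.
Codon 5: CCA (Pro) → GCA (Ala) — missense.
Codon 6: TGT (Cys) → TTT (Phe) — missense.
Codon 7: AGG (Arg) → AGC (Ser) — missense.
Synonymous: 1 of 7.

1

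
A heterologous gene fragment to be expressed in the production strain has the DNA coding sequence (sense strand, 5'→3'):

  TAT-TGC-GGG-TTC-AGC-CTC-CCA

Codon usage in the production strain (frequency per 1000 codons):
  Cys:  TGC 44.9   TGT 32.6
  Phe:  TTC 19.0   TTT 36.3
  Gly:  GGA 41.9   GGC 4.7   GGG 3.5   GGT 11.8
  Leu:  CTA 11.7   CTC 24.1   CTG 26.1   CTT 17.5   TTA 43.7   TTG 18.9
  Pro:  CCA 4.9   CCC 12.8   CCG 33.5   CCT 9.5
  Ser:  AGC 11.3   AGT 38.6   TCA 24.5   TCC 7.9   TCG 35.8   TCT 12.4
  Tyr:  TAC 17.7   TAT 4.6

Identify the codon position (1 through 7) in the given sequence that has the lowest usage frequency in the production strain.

Codon 1 TAT (Tyr): 4.6 per 1000.
Codon 2 TGC (Cys): 44.9 per 1000.
Codon 3 GGG (Gly): 3.5 per 1000.
Codon 4 TTC (Phe): 19.0 per 1000.
Codon 5 AGC (Ser): 11.3 per 1000.
Codon 6 CTC (Leu): 24.1 per 1000.
Codon 7 CCA (Pro): 4.9 per 1000.
Lowest frequency is 3.5 at codon 3.

3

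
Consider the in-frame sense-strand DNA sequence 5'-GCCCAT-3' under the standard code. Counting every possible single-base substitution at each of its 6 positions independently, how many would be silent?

4

Codon 1 (GCC, Ala): 3 synonymous substitutions.
Codon 2 (CAT, His): 1 synonymous substitution.
Total: 3 + 1 = 4.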